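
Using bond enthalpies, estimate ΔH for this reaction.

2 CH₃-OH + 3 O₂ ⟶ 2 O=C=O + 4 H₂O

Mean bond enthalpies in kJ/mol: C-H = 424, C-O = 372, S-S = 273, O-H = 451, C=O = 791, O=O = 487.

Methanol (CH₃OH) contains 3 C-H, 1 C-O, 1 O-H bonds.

Bonds broken (reactants):
  C-H: 6 × 424 = 2544
  C-O: 2 × 372 = 744
  O-H: 2 × 451 = 902
  O=O: 3 × 487 = 1461
  Σ(broken) = 5651 kJ
Bonds formed (products):
  C=O: 4 × 791 = 3164
  O-H: 8 × 451 = 3608
  Σ(formed) = 6772 kJ
ΔH = Σ(broken) − Σ(formed) = 5651 − 6772 = −1121 kJ

ΔH ≈ −1121 kJ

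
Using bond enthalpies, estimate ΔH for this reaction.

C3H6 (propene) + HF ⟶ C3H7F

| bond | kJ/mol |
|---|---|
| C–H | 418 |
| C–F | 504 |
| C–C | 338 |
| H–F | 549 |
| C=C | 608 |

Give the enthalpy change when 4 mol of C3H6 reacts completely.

Bonds broken (reactants):
  C–C: 1 × 338 = 338
  C–H: 6 × 418 = 2508
  C=C: 1 × 608 = 608
  H–F: 1 × 549 = 549
  Σ(broken) = 4003 kJ
Bonds formed (products):
  C–C: 2 × 338 = 676
  C–F: 1 × 504 = 504
  C–H: 7 × 418 = 2926
  Σ(formed) = 4106 kJ
ΔH = Σ(broken) − Σ(formed) = 4003 − 4106 = −103 kJ
For 4× the reaction as written: 4 × (−103) = −412 kJ

ΔH = −412 kJ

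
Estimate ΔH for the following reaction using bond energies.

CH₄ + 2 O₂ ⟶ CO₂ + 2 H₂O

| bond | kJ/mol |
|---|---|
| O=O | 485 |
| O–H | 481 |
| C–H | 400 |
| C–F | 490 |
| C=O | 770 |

Bonds broken (reactants):
  C–H: 4 × 400 = 1600
  O=O: 2 × 485 = 970
  Σ(broken) = 2570 kJ
Bonds formed (products):
  C=O: 2 × 770 = 1540
  O–H: 4 × 481 = 1924
  Σ(formed) = 3464 kJ
ΔH = Σ(broken) − Σ(formed) = 2570 − 3464 = −894 kJ

ΔH ≈ −894 kJ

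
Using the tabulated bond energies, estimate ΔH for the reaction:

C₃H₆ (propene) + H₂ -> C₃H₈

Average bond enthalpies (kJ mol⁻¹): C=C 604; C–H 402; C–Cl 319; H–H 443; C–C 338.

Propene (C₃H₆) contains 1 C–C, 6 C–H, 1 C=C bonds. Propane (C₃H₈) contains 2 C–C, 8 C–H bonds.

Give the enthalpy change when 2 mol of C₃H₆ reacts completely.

Bonds broken (reactants):
  C–C: 1 × 338 = 338
  C–H: 6 × 402 = 2412
  C=C: 1 × 604 = 604
  H–H: 1 × 443 = 443
  Σ(broken) = 3797 kJ
Bonds formed (products):
  C–C: 2 × 338 = 676
  C–H: 8 × 402 = 3216
  Σ(formed) = 3892 kJ
ΔH = Σ(broken) − Σ(formed) = 3797 − 3892 = −95 kJ
For 2× the reaction as written: 2 × (−95) = −190 kJ

ΔH = −190 kJ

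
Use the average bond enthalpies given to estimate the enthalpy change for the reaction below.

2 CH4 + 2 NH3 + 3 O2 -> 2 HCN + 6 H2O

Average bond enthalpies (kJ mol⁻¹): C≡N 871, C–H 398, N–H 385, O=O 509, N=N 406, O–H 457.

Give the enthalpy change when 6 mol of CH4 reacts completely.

ΔH = −3003 kJ

Bonds broken (reactants):
  C–H: 8 × 398 = 3184
  N–H: 6 × 385 = 2310
  O=O: 3 × 509 = 1527
  Σ(broken) = 7021 kJ
Bonds formed (products):
  C≡N: 2 × 871 = 1742
  C–H: 2 × 398 = 796
  O–H: 12 × 457 = 5484
  Σ(formed) = 8022 kJ
ΔH = Σ(broken) − Σ(formed) = 7021 − 8022 = −1001 kJ
For 3× the reaction as written: 3 × (−1001) = −3003 kJ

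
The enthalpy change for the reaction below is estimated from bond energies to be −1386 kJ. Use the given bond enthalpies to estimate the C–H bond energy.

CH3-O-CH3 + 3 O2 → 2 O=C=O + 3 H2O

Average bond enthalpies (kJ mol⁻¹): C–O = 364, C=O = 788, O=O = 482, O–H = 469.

D(C–H) ≈ 401 kJ/mol

Let D be the C–H bond energy.
Σ(broken) = 6×D + 2×364 + 3×482 = 2174 + 6D
Σ(formed) = 4×788 + 6×469 = 5966
ΔH = Σ(broken) − Σ(formed) = (2174 + 6D) − (5966) = −3792 + 6D
Setting this equal to −1386 kJ gives 6D = 2406, so D = 401 kJ/mol.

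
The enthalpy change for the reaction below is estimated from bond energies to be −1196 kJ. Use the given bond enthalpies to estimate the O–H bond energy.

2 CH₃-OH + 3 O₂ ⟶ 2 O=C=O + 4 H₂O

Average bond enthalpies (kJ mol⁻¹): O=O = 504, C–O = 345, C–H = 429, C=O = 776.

D(O–H) ≈ 478 kJ/mol

Let D be the O–H bond energy.
Σ(broken) = 6×429 + 2×345 + 2×D + 3×504 = 4776 + 2D
Σ(formed) = 4×776 + 8×D = 3104 + 8D
ΔH = Σ(broken) − Σ(formed) = (4776 + 2D) − (3104 + 8D) = +1672 − 6D
Setting this equal to −1196 kJ gives 6D = 2868, so D = 478 kJ/mol.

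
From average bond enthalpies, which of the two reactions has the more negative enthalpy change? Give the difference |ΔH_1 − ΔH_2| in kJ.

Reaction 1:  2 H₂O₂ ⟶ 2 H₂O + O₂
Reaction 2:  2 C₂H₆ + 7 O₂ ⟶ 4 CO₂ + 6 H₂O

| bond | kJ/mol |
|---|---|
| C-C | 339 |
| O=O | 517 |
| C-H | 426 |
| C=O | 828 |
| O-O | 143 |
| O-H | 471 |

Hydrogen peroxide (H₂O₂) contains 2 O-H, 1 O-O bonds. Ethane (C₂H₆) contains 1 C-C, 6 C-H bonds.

Reaction 2, by 2636 kJ

Reaction 1:
  Bonds broken (reactants):
    O-H: 4 × 471 = 1884
    O-O: 2 × 143 = 286
    Σ(broken) = 2170 kJ
  Bonds formed (products):
    O-H: 4 × 471 = 1884
    O=O: 1 × 517 = 517
    Σ(formed) = 2401 kJ
  ΔH_1 = 2170 − 2401 = −231 kJ
Reaction 2:
  Bonds broken (reactants):
    C-C: 2 × 339 = 678
    C-H: 12 × 426 = 5112
    O=O: 7 × 517 = 3619
    Σ(broken) = 9409 kJ
  Bonds formed (products):
    C=O: 8 × 828 = 6624
    O-H: 12 × 471 = 5652
    Σ(formed) = 12276 kJ
  ΔH_2 = 9409 − 12276 = −2867 kJ
ΔH_1 − ΔH_2 = +2636 kJ, so reaction 2 has the more negative ΔH; |ΔH_1 − ΔH_2| = 2636 kJ.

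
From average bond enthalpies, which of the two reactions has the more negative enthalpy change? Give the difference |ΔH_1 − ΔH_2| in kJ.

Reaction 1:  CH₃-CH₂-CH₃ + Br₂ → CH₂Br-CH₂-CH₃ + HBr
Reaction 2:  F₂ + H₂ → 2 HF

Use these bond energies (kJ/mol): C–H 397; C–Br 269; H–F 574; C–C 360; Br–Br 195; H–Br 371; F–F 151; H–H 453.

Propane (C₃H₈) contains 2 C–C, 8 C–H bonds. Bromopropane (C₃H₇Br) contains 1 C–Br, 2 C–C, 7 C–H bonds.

Reaction 1:
  Bonds broken (reactants):
    Br–Br: 1 × 195 = 195
    C–C: 2 × 360 = 720
    C–H: 8 × 397 = 3176
    Σ(broken) = 4091 kJ
  Bonds formed (products):
    C–Br: 1 × 269 = 269
    C–C: 2 × 360 = 720
    C–H: 7 × 397 = 2779
    H–Br: 1 × 371 = 371
    Σ(formed) = 4139 kJ
  ΔH_1 = 4091 − 4139 = −48 kJ
Reaction 2:
  Bonds broken (reactants):
    F–F: 1 × 151 = 151
    H–H: 1 × 453 = 453
    Σ(broken) = 604 kJ
  Bonds formed (products):
    H–F: 2 × 574 = 1148
    Σ(formed) = 1148 kJ
  ΔH_2 = 604 − 1148 = −544 kJ
ΔH_1 − ΔH_2 = +496 kJ, so reaction 2 has the more negative ΔH; |ΔH_1 − ΔH_2| = 496 kJ.

Reaction 2, by 496 kJ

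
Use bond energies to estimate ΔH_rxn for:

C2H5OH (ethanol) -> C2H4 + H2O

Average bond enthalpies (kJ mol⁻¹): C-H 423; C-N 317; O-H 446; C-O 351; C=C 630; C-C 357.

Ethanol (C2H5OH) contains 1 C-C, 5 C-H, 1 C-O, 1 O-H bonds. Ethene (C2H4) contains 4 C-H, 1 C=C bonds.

Bonds broken (reactants):
  C-C: 1 × 357 = 357
  C-H: 5 × 423 = 2115
  C-O: 1 × 351 = 351
  O-H: 1 × 446 = 446
  Σ(broken) = 3269 kJ
Bonds formed (products):
  C-H: 4 × 423 = 1692
  C=C: 1 × 630 = 630
  O-H: 2 × 446 = 892
  Σ(formed) = 3214 kJ
ΔH = Σ(broken) − Σ(formed) = 3269 − 3214 = +55 kJ

ΔH ≈ +55 kJ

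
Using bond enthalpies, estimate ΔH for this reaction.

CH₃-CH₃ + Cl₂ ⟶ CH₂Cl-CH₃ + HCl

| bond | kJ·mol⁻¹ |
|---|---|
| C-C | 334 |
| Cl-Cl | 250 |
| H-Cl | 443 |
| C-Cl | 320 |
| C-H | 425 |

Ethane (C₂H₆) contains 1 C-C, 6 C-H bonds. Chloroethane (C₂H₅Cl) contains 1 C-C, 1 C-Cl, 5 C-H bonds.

Bonds broken (reactants):
  C-C: 1 × 334 = 334
  C-H: 6 × 425 = 2550
  Cl-Cl: 1 × 250 = 250
  Σ(broken) = 3134 kJ
Bonds formed (products):
  C-C: 1 × 334 = 334
  C-Cl: 1 × 320 = 320
  C-H: 5 × 425 = 2125
  H-Cl: 1 × 443 = 443
  Σ(formed) = 3222 kJ
ΔH = Σ(broken) − Σ(formed) = 3134 − 3222 = −88 kJ

ΔH ≈ −88 kJ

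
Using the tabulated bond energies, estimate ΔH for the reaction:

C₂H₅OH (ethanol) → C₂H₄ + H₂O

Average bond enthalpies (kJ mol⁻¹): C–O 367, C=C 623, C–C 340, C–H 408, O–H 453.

Bonds broken (reactants):
  C–C: 1 × 340 = 340
  C–H: 5 × 408 = 2040
  C–O: 1 × 367 = 367
  O–H: 1 × 453 = 453
  Σ(broken) = 3200 kJ
Bonds formed (products):
  C–H: 4 × 408 = 1632
  C=C: 1 × 623 = 623
  O–H: 2 × 453 = 906
  Σ(formed) = 3161 kJ
ΔH = Σ(broken) − Σ(formed) = 3200 − 3161 = +39 kJ

ΔH ≈ +39 kJ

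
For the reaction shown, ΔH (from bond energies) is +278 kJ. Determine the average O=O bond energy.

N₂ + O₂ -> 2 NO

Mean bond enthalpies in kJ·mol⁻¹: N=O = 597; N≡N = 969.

D(O=O) ≈ 503 kJ/mol

Let D be the O=O bond energy.
Σ(broken) = 1×969 + 1×D = 969 + D
Σ(formed) = 2×597 = 1194
ΔH = Σ(broken) − Σ(formed) = (969 + D) − (1194) = −225 + D
Setting this equal to +278 kJ gives D = 503 kJ/mol.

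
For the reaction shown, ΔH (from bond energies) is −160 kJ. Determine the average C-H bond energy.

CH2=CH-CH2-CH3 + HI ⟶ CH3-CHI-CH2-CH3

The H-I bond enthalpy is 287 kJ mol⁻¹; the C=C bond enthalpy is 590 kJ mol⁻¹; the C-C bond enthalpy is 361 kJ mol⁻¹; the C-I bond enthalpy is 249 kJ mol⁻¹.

Let D be the C-H bond energy.
Σ(broken) = 2×361 + 8×D + 1×590 + 1×287 = 1599 + 8D
Σ(formed) = 3×361 + 9×D + 1×249 = 1332 + 9D
ΔH = Σ(broken) − Σ(formed) = (1599 + 8D) − (1332 + 9D) = +267 − D
Setting this equal to −160 kJ gives D = 427 kJ/mol.

D(C-H) ≈ 427 kJ/mol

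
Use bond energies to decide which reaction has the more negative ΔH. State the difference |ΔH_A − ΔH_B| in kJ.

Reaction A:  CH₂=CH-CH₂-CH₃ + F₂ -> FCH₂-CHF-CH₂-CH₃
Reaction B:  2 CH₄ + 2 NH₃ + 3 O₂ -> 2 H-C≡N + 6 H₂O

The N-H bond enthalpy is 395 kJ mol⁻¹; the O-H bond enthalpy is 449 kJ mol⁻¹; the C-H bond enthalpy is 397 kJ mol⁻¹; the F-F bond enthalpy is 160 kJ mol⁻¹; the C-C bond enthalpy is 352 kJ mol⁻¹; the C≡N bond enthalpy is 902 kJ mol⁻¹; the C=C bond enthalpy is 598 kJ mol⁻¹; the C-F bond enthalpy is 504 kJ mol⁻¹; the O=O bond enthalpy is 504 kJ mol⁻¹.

Reaction B, by 326 kJ

Reaction A:
  Bonds broken (reactants):
    C-C: 2 × 352 = 704
    C-H: 8 × 397 = 3176
    C=C: 1 × 598 = 598
    F-F: 1 × 160 = 160
    Σ(broken) = 4638 kJ
  Bonds formed (products):
    C-C: 3 × 352 = 1056
    C-F: 2 × 504 = 1008
    C-H: 8 × 397 = 3176
    Σ(formed) = 5240 kJ
  ΔH_A = 4638 − 5240 = −602 kJ
Reaction B:
  Bonds broken (reactants):
    C-H: 8 × 397 = 3176
    N-H: 6 × 395 = 2370
    O=O: 3 × 504 = 1512
    Σ(broken) = 7058 kJ
  Bonds formed (products):
    C≡N: 2 × 902 = 1804
    C-H: 2 × 397 = 794
    O-H: 12 × 449 = 5388
    Σ(formed) = 7986 kJ
  ΔH_B = 7058 − 7986 = −928 kJ
ΔH_A − ΔH_B = +326 kJ, so reaction B has the more negative ΔH; |ΔH_A − ΔH_B| = 326 kJ.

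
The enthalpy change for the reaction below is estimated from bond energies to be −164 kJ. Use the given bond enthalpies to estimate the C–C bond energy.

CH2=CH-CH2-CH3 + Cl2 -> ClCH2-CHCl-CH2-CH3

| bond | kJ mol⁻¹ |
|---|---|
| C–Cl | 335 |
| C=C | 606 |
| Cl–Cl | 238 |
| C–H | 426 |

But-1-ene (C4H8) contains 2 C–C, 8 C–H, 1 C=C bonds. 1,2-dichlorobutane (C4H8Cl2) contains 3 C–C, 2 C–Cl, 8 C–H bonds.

Let D be the C–C bond energy.
Σ(broken) = 2×D + 8×426 + 1×606 + 1×238 = 4252 + 2D
Σ(formed) = 3×D + 2×335 + 8×426 = 4078 + 3D
ΔH = Σ(broken) − Σ(formed) = (4252 + 2D) − (4078 + 3D) = +174 − D
Setting this equal to −164 kJ gives D = 338 kJ/mol.

D(C–C) ≈ 338 kJ/mol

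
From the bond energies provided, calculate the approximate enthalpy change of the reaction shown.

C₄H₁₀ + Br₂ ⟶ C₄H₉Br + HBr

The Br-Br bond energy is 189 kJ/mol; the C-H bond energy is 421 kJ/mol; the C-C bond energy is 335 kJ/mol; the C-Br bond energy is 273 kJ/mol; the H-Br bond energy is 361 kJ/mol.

Bonds broken (reactants):
  Br-Br: 1 × 189 = 189
  C-C: 3 × 335 = 1005
  C-H: 10 × 421 = 4210
  Σ(broken) = 5404 kJ
Bonds formed (products):
  C-Br: 1 × 273 = 273
  C-C: 3 × 335 = 1005
  C-H: 9 × 421 = 3789
  H-Br: 1 × 361 = 361
  Σ(formed) = 5428 kJ
ΔH = Σ(broken) − Σ(formed) = 5404 − 5428 = −24 kJ

ΔH ≈ −24 kJ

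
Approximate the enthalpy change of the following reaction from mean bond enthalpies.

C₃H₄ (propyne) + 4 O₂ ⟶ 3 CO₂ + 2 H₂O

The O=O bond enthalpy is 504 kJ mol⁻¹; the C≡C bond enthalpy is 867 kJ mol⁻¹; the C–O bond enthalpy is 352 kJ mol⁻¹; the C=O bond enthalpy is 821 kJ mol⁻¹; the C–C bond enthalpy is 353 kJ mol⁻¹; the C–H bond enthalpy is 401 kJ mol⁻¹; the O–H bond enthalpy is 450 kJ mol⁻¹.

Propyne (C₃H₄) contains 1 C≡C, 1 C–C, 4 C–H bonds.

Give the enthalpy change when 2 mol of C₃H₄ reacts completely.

Bonds broken (reactants):
  C≡C: 1 × 867 = 867
  C–C: 1 × 353 = 353
  C–H: 4 × 401 = 1604
  O=O: 4 × 504 = 2016
  Σ(broken) = 4840 kJ
Bonds formed (products):
  C=O: 6 × 821 = 4926
  O–H: 4 × 450 = 1800
  Σ(formed) = 6726 kJ
ΔH = Σ(broken) − Σ(formed) = 4840 − 6726 = −1886 kJ
For 2× the reaction as written: 2 × (−1886) = −3772 kJ

ΔH = −3772 kJ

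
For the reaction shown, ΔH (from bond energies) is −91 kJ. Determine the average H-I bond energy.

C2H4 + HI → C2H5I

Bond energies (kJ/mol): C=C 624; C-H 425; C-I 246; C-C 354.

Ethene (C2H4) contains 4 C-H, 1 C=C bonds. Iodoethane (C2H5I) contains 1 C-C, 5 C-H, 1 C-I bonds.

Let D be the H-I bond energy.
Σ(broken) = 4×425 + 1×624 + 1×D = 2324 + D
Σ(formed) = 1×354 + 5×425 + 1×246 = 2725
ΔH = Σ(broken) − Σ(formed) = (2324 + D) − (2725) = −401 + D
Setting this equal to −91 kJ gives D = 310 kJ/mol.

D(H-I) ≈ 310 kJ/mol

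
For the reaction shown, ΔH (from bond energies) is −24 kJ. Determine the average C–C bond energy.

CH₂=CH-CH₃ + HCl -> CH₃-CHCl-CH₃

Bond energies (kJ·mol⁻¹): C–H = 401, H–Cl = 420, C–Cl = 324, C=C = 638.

D(C–C) ≈ 357 kJ/mol

Let D be the C–C bond energy.
Σ(broken) = 1×D + 6×401 + 1×638 + 1×420 = 3464 + D
Σ(formed) = 2×D + 1×324 + 7×401 = 3131 + 2D
ΔH = Σ(broken) − Σ(formed) = (3464 + D) − (3131 + 2D) = +333 − D
Setting this equal to −24 kJ gives D = 357 kJ/mol.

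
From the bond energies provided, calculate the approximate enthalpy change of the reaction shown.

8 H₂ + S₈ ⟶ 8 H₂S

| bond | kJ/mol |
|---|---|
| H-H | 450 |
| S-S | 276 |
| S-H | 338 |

ΔH ≈ +400 kJ

Bonds broken (reactants):
  H-H: 8 × 450 = 3600
  S-S: 8 × 276 = 2208
  Σ(broken) = 5808 kJ
Bonds formed (products):
  S-H: 16 × 338 = 5408
  Σ(formed) = 5408 kJ
ΔH = Σ(broken) − Σ(formed) = 5808 − 5408 = +400 kJ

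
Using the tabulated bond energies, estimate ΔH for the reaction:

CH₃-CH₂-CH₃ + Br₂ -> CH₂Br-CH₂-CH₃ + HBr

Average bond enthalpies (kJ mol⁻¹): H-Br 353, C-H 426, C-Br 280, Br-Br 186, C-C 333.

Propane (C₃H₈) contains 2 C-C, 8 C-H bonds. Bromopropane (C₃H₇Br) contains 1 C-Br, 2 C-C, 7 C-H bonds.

ΔH ≈ −21 kJ

Bonds broken (reactants):
  Br-Br: 1 × 186 = 186
  C-C: 2 × 333 = 666
  C-H: 8 × 426 = 3408
  Σ(broken) = 4260 kJ
Bonds formed (products):
  C-Br: 1 × 280 = 280
  C-C: 2 × 333 = 666
  C-H: 7 × 426 = 2982
  H-Br: 1 × 353 = 353
  Σ(formed) = 4281 kJ
ΔH = Σ(broken) − Σ(formed) = 4260 − 4281 = −21 kJ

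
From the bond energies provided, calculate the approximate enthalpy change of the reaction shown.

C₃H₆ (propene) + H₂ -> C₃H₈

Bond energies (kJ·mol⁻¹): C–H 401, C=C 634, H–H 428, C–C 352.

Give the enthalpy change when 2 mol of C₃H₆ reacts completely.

Bonds broken (reactants):
  C–C: 1 × 352 = 352
  C–H: 6 × 401 = 2406
  C=C: 1 × 634 = 634
  H–H: 1 × 428 = 428
  Σ(broken) = 3820 kJ
Bonds formed (products):
  C–C: 2 × 352 = 704
  C–H: 8 × 401 = 3208
  Σ(formed) = 3912 kJ
ΔH = Σ(broken) − Σ(formed) = 3820 − 3912 = −92 kJ
For 2× the reaction as written: 2 × (−92) = −184 kJ

ΔH = −184 kJ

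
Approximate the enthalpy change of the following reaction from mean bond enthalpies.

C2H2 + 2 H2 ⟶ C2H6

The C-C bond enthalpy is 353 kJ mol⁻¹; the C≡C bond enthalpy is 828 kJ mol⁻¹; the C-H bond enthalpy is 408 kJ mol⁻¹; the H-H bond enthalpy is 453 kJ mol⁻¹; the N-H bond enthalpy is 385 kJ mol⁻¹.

ΔH ≈ −251 kJ

Bonds broken (reactants):
  C≡C: 1 × 828 = 828
  C-H: 2 × 408 = 816
  H-H: 2 × 453 = 906
  Σ(broken) = 2550 kJ
Bonds formed (products):
  C-C: 1 × 353 = 353
  C-H: 6 × 408 = 2448
  Σ(formed) = 2801 kJ
ΔH = Σ(broken) − Σ(formed) = 2550 − 2801 = −251 kJ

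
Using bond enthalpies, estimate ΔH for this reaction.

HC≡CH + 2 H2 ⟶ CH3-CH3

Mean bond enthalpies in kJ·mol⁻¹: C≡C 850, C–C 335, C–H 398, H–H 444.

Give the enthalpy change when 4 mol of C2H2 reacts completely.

Bonds broken (reactants):
  C≡C: 1 × 850 = 850
  C–H: 2 × 398 = 796
  H–H: 2 × 444 = 888
  Σ(broken) = 2534 kJ
Bonds formed (products):
  C–C: 1 × 335 = 335
  C–H: 6 × 398 = 2388
  Σ(formed) = 2723 kJ
ΔH = Σ(broken) − Σ(formed) = 2534 − 2723 = −189 kJ
For 4× the reaction as written: 4 × (−189) = −756 kJ

ΔH = −756 kJ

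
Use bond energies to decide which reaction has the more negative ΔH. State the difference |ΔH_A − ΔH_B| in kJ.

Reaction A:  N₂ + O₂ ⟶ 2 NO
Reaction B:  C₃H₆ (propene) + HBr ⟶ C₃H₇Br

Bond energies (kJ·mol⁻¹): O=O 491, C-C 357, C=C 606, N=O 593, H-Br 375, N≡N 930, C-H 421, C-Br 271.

Reaction A:
  Bonds broken (reactants):
    N≡N: 1 × 930 = 930
    O=O: 1 × 491 = 491
    Σ(broken) = 1421 kJ
  Bonds formed (products):
    N=O: 2 × 593 = 1186
    Σ(formed) = 1186 kJ
  ΔH_A = 1421 − 1186 = +235 kJ
Reaction B:
  Bonds broken (reactants):
    C-C: 1 × 357 = 357
    C-H: 6 × 421 = 2526
    C=C: 1 × 606 = 606
    H-Br: 1 × 375 = 375
    Σ(broken) = 3864 kJ
  Bonds formed (products):
    C-Br: 1 × 271 = 271
    C-C: 2 × 357 = 714
    C-H: 7 × 421 = 2947
    Σ(formed) = 3932 kJ
  ΔH_B = 3864 − 3932 = −68 kJ
ΔH_A − ΔH_B = +303 kJ, so reaction B has the more negative ΔH; |ΔH_A − ΔH_B| = 303 kJ.

Reaction B, by 303 kJ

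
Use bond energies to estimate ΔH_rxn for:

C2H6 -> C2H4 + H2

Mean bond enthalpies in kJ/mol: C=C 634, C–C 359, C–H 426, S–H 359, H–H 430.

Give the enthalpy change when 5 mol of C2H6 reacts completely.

Bonds broken (reactants):
  C–C: 1 × 359 = 359
  C–H: 6 × 426 = 2556
  Σ(broken) = 2915 kJ
Bonds formed (products):
  C–H: 4 × 426 = 1704
  C=C: 1 × 634 = 634
  H–H: 1 × 430 = 430
  Σ(formed) = 2768 kJ
ΔH = Σ(broken) − Σ(formed) = 2915 − 2768 = +147 kJ
For 5× the reaction as written: 5 × (+147) = +735 kJ

ΔH = +735 kJ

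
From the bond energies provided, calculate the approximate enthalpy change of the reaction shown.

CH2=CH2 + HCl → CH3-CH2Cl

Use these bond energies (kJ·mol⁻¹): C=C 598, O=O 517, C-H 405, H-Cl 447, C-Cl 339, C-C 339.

Bonds broken (reactants):
  C-H: 4 × 405 = 1620
  C=C: 1 × 598 = 598
  H-Cl: 1 × 447 = 447
  Σ(broken) = 2665 kJ
Bonds formed (products):
  C-C: 1 × 339 = 339
  C-Cl: 1 × 339 = 339
  C-H: 5 × 405 = 2025
  Σ(formed) = 2703 kJ
ΔH = Σ(broken) − Σ(formed) = 2665 − 2703 = −38 kJ

ΔH ≈ −38 kJ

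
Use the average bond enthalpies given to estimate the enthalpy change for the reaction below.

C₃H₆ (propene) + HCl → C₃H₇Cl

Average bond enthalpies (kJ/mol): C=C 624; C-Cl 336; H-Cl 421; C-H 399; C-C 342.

Bonds broken (reactants):
  C-C: 1 × 342 = 342
  C-H: 6 × 399 = 2394
  C=C: 1 × 624 = 624
  H-Cl: 1 × 421 = 421
  Σ(broken) = 3781 kJ
Bonds formed (products):
  C-C: 2 × 342 = 684
  C-Cl: 1 × 336 = 336
  C-H: 7 × 399 = 2793
  Σ(formed) = 3813 kJ
ΔH = Σ(broken) − Σ(formed) = 3781 − 3813 = −32 kJ

ΔH ≈ −32 kJ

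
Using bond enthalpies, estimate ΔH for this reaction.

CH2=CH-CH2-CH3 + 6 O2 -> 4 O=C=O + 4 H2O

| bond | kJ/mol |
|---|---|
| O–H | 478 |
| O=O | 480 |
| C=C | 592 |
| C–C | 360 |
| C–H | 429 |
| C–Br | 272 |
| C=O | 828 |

Bonds broken (reactants):
  C–C: 2 × 360 = 720
  C–H: 8 × 429 = 3432
  C=C: 1 × 592 = 592
  O=O: 6 × 480 = 2880
  Σ(broken) = 7624 kJ
Bonds formed (products):
  C=O: 8 × 828 = 6624
  O–H: 8 × 478 = 3824
  Σ(formed) = 10448 kJ
ΔH = Σ(broken) − Σ(formed) = 7624 − 10448 = −2824 kJ

ΔH ≈ −2824 kJ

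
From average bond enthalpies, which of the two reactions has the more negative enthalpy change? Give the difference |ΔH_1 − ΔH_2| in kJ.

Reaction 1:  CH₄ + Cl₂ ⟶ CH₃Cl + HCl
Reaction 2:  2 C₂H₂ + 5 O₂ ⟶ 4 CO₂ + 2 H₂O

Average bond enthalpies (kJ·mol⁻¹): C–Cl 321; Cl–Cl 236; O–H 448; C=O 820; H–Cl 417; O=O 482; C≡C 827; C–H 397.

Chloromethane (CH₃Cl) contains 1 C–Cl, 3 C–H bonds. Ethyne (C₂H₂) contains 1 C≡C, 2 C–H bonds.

Reaction 1:
  Bonds broken (reactants):
    C–H: 4 × 397 = 1588
    Cl–Cl: 1 × 236 = 236
    Σ(broken) = 1824 kJ
  Bonds formed (products):
    C–Cl: 1 × 321 = 321
    C–H: 3 × 397 = 1191
    H–Cl: 1 × 417 = 417
    Σ(formed) = 1929 kJ
  ΔH_1 = 1824 − 1929 = −105 kJ
Reaction 2:
  Bonds broken (reactants):
    C≡C: 2 × 827 = 1654
    C–H: 4 × 397 = 1588
    O=O: 5 × 482 = 2410
    Σ(broken) = 5652 kJ
  Bonds formed (products):
    C=O: 8 × 820 = 6560
    O–H: 4 × 448 = 1792
    Σ(formed) = 8352 kJ
  ΔH_2 = 5652 − 8352 = −2700 kJ
ΔH_1 − ΔH_2 = +2595 kJ, so reaction 2 has the more negative ΔH; |ΔH_1 − ΔH_2| = 2595 kJ.

Reaction 2, by 2595 kJ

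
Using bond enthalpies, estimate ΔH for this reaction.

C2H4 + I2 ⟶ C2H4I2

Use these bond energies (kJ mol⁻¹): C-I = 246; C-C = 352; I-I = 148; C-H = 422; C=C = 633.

Bonds broken (reactants):
  C-H: 4 × 422 = 1688
  C=C: 1 × 633 = 633
  I-I: 1 × 148 = 148
  Σ(broken) = 2469 kJ
Bonds formed (products):
  C-C: 1 × 352 = 352
  C-H: 4 × 422 = 1688
  C-I: 2 × 246 = 492
  Σ(formed) = 2532 kJ
ΔH = Σ(broken) − Σ(formed) = 2469 − 2532 = −63 kJ

ΔH ≈ −63 kJ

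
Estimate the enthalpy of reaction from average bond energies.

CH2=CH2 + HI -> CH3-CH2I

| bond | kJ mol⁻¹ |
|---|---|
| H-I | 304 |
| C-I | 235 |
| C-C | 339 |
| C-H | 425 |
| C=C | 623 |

ΔH ≈ −72 kJ

Bonds broken (reactants):
  C-H: 4 × 425 = 1700
  C=C: 1 × 623 = 623
  H-I: 1 × 304 = 304
  Σ(broken) = 2627 kJ
Bonds formed (products):
  C-C: 1 × 339 = 339
  C-H: 5 × 425 = 2125
  C-I: 1 × 235 = 235
  Σ(formed) = 2699 kJ
ΔH = Σ(broken) − Σ(formed) = 2627 − 2699 = −72 kJ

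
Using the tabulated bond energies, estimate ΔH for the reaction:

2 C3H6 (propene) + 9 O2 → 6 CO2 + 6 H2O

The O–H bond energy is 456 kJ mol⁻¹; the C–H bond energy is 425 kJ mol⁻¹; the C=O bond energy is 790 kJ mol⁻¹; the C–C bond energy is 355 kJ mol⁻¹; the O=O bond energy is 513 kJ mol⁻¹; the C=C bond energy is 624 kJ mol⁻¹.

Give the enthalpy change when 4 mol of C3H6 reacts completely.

Bonds broken (reactants):
  C–C: 2 × 355 = 710
  C–H: 12 × 425 = 5100
  C=C: 2 × 624 = 1248
  O=O: 9 × 513 = 4617
  Σ(broken) = 11675 kJ
Bonds formed (products):
  C=O: 12 × 790 = 9480
  O–H: 12 × 456 = 5472
  Σ(formed) = 14952 kJ
ΔH = Σ(broken) − Σ(formed) = 11675 − 14952 = −3277 kJ
For 2× the reaction as written: 2 × (−3277) = −6554 kJ

ΔH = −6554 kJ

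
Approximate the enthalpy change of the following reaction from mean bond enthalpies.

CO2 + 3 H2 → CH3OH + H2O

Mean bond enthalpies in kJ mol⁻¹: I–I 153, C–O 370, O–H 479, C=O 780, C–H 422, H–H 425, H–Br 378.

ΔH ≈ −238 kJ

Bonds broken (reactants):
  C=O: 2 × 780 = 1560
  H–H: 3 × 425 = 1275
  Σ(broken) = 2835 kJ
Bonds formed (products):
  C–H: 3 × 422 = 1266
  C–O: 1 × 370 = 370
  O–H: 3 × 479 = 1437
  Σ(formed) = 3073 kJ
ΔH = Σ(broken) − Σ(formed) = 2835 − 3073 = −238 kJ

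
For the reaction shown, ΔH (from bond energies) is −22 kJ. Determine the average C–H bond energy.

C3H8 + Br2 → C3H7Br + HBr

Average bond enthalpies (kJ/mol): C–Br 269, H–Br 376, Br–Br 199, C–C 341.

D(C–H) ≈ 424 kJ/mol

Let D be the C–H bond energy.
Σ(broken) = 1×199 + 2×341 + 8×D = 881 + 8D
Σ(formed) = 1×269 + 2×341 + 7×D + 1×376 = 1327 + 7D
ΔH = Σ(broken) − Σ(formed) = (881 + 8D) − (1327 + 7D) = −446 + D
Setting this equal to −22 kJ gives D = 424 kJ/mol.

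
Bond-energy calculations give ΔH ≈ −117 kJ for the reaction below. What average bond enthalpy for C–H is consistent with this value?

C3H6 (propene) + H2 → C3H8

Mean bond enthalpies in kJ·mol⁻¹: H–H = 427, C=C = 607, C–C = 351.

D(C–H) ≈ 400 kJ/mol

Let D be the C–H bond energy.
Σ(broken) = 1×351 + 6×D + 1×607 + 1×427 = 1385 + 6D
Σ(formed) = 2×351 + 8×D = 702 + 8D
ΔH = Σ(broken) − Σ(formed) = (1385 + 6D) − (702 + 8D) = +683 − 2D
Setting this equal to −117 kJ gives 2D = 800, so D = 400 kJ/mol.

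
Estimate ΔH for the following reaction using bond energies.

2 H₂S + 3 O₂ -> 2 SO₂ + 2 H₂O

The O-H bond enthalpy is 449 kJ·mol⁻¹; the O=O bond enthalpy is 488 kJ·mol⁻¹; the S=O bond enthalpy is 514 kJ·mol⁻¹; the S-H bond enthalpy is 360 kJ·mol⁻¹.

ΔH ≈ −948 kJ

Bonds broken (reactants):
  O=O: 3 × 488 = 1464
  S-H: 4 × 360 = 1440
  Σ(broken) = 2904 kJ
Bonds formed (products):
  O-H: 4 × 449 = 1796
  S=O: 4 × 514 = 2056
  Σ(formed) = 3852 kJ
ΔH = Σ(broken) − Σ(formed) = 2904 − 3852 = −948 kJ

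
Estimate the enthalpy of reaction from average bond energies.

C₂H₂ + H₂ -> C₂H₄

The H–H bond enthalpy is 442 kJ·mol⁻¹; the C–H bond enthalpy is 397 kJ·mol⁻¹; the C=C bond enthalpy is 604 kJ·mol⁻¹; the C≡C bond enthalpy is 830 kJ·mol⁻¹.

ΔH ≈ −126 kJ

Bonds broken (reactants):
  C≡C: 1 × 830 = 830
  C–H: 2 × 397 = 794
  H–H: 1 × 442 = 442
  Σ(broken) = 2066 kJ
Bonds formed (products):
  C–H: 4 × 397 = 1588
  C=C: 1 × 604 = 604
  Σ(formed) = 2192 kJ
ΔH = Σ(broken) − Σ(formed) = 2066 − 2192 = −126 kJ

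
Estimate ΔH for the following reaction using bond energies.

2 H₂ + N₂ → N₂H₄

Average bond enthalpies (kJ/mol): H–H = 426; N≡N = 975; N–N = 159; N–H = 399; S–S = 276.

Bonds broken (reactants):
  H–H: 2 × 426 = 852
  N≡N: 1 × 975 = 975
  Σ(broken) = 1827 kJ
Bonds formed (products):
  N–H: 4 × 399 = 1596
  N–N: 1 × 159 = 159
  Σ(formed) = 1755 kJ
ΔH = Σ(broken) − Σ(formed) = 1827 − 1755 = +72 kJ

ΔH ≈ +72 kJ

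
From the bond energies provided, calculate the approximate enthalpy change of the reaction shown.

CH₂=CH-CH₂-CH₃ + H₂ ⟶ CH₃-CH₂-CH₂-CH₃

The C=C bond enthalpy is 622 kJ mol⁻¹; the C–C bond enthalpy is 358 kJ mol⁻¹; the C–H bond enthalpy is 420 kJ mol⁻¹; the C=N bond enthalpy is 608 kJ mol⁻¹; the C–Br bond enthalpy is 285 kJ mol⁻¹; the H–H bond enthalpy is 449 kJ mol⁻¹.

Bonds broken (reactants):
  C–C: 2 × 358 = 716
  C–H: 8 × 420 = 3360
  C=C: 1 × 622 = 622
  H–H: 1 × 449 = 449
  Σ(broken) = 5147 kJ
Bonds formed (products):
  C–C: 3 × 358 = 1074
  C–H: 10 × 420 = 4200
  Σ(formed) = 5274 kJ
ΔH = Σ(broken) − Σ(formed) = 5147 − 5274 = −127 kJ

ΔH ≈ −127 kJ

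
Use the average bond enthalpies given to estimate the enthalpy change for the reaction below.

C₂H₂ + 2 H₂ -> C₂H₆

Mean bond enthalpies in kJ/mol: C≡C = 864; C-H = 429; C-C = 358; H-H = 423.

ΔH ≈ −364 kJ

Bonds broken (reactants):
  C≡C: 1 × 864 = 864
  C-H: 2 × 429 = 858
  H-H: 2 × 423 = 846
  Σ(broken) = 2568 kJ
Bonds formed (products):
  C-C: 1 × 358 = 358
  C-H: 6 × 429 = 2574
  Σ(formed) = 2932 kJ
ΔH = Σ(broken) − Σ(formed) = 2568 − 2932 = −364 kJ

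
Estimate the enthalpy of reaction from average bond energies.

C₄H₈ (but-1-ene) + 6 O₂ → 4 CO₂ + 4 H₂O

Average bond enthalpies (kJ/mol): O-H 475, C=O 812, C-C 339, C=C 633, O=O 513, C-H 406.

ΔH ≈ −2659 kJ

Bonds broken (reactants):
  C-C: 2 × 339 = 678
  C-H: 8 × 406 = 3248
  C=C: 1 × 633 = 633
  O=O: 6 × 513 = 3078
  Σ(broken) = 7637 kJ
Bonds formed (products):
  C=O: 8 × 812 = 6496
  O-H: 8 × 475 = 3800
  Σ(formed) = 10296 kJ
ΔH = Σ(broken) − Σ(formed) = 7637 − 10296 = −2659 kJ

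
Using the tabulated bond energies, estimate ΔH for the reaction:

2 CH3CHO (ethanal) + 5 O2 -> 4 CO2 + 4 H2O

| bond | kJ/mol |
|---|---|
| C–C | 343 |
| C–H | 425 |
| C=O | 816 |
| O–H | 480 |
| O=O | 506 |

ΔH ≈ −2120 kJ

Bonds broken (reactants):
  C–C: 2 × 343 = 686
  C–H: 8 × 425 = 3400
  C=O: 2 × 816 = 1632
  O=O: 5 × 506 = 2530
  Σ(broken) = 8248 kJ
Bonds formed (products):
  C=O: 8 × 816 = 6528
  O–H: 8 × 480 = 3840
  Σ(formed) = 10368 kJ
ΔH = Σ(broken) − Σ(formed) = 8248 − 10368 = −2120 kJ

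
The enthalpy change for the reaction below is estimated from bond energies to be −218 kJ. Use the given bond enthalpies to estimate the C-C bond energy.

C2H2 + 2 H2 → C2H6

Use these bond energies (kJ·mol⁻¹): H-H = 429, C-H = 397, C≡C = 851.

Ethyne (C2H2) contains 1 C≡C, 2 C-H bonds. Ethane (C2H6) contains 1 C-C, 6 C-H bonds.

D(C-C) ≈ 339 kJ/mol

Let D be the C-C bond energy.
Σ(broken) = 1×851 + 2×397 + 2×429 = 2503
Σ(formed) = 1×D + 6×397 = 2382 + D
ΔH = Σ(broken) − Σ(formed) = (2503) − (2382 + D) = +121 − D
Setting this equal to −218 kJ gives D = 339 kJ/mol.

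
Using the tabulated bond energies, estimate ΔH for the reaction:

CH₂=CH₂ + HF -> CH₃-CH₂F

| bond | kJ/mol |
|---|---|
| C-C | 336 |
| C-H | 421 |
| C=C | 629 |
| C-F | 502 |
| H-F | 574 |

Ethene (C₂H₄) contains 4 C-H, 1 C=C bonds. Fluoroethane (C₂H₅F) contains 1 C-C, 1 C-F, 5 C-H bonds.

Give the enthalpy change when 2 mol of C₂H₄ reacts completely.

Bonds broken (reactants):
  C-H: 4 × 421 = 1684
  C=C: 1 × 629 = 629
  H-F: 1 × 574 = 574
  Σ(broken) = 2887 kJ
Bonds formed (products):
  C-C: 1 × 336 = 336
  C-F: 1 × 502 = 502
  C-H: 5 × 421 = 2105
  Σ(formed) = 2943 kJ
ΔH = Σ(broken) − Σ(formed) = 2887 − 2943 = −56 kJ
For 2× the reaction as written: 2 × (−56) = −112 kJ

ΔH = −112 kJ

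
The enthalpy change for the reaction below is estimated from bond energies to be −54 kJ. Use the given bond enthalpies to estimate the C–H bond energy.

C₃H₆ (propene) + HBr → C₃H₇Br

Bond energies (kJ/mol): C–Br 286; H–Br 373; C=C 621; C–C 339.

D(C–H) ≈ 423 kJ/mol

Let D be the C–H bond energy.
Σ(broken) = 1×339 + 6×D + 1×621 + 1×373 = 1333 + 6D
Σ(formed) = 1×286 + 2×339 + 7×D = 964 + 7D
ΔH = Σ(broken) − Σ(formed) = (1333 + 6D) − (964 + 7D) = +369 − D
Setting this equal to −54 kJ gives D = 423 kJ/mol.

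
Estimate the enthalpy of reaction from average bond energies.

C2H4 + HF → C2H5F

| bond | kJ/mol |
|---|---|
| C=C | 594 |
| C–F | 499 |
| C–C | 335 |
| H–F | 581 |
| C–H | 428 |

ΔH ≈ −87 kJ

Bonds broken (reactants):
  C–H: 4 × 428 = 1712
  C=C: 1 × 594 = 594
  H–F: 1 × 581 = 581
  Σ(broken) = 2887 kJ
Bonds formed (products):
  C–C: 1 × 335 = 335
  C–F: 1 × 499 = 499
  C–H: 5 × 428 = 2140
  Σ(formed) = 2974 kJ
ΔH = Σ(broken) − Σ(formed) = 2887 − 2974 = −87 kJ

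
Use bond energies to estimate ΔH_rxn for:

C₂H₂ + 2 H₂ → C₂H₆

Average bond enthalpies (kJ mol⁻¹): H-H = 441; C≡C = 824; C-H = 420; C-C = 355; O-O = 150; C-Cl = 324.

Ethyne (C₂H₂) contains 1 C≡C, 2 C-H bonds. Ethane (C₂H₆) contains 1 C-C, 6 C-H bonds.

ΔH ≈ −329 kJ

Bonds broken (reactants):
  C≡C: 1 × 824 = 824
  C-H: 2 × 420 = 840
  H-H: 2 × 441 = 882
  Σ(broken) = 2546 kJ
Bonds formed (products):
  C-C: 1 × 355 = 355
  C-H: 6 × 420 = 2520
  Σ(formed) = 2875 kJ
ΔH = Σ(broken) − Σ(formed) = 2546 − 2875 = −329 kJ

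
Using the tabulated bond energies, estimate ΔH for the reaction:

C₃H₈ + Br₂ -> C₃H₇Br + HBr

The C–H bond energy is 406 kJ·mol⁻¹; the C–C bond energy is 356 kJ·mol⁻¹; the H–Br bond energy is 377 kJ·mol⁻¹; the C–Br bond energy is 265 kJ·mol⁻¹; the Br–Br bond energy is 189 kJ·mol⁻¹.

ΔH ≈ −47 kJ

Bonds broken (reactants):
  Br–Br: 1 × 189 = 189
  C–C: 2 × 356 = 712
  C–H: 8 × 406 = 3248
  Σ(broken) = 4149 kJ
Bonds formed (products):
  C–Br: 1 × 265 = 265
  C–C: 2 × 356 = 712
  C–H: 7 × 406 = 2842
  H–Br: 1 × 377 = 377
  Σ(formed) = 4196 kJ
ΔH = Σ(broken) − Σ(formed) = 4149 − 4196 = −47 kJ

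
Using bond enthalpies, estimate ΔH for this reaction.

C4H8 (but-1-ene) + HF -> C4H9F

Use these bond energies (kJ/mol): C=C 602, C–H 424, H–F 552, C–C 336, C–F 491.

ΔH ≈ −97 kJ

Bonds broken (reactants):
  C–C: 2 × 336 = 672
  C–H: 8 × 424 = 3392
  C=C: 1 × 602 = 602
  H–F: 1 × 552 = 552
  Σ(broken) = 5218 kJ
Bonds formed (products):
  C–C: 3 × 336 = 1008
  C–F: 1 × 491 = 491
  C–H: 9 × 424 = 3816
  Σ(formed) = 5315 kJ
ΔH = Σ(broken) − Σ(formed) = 5218 − 5315 = −97 kJ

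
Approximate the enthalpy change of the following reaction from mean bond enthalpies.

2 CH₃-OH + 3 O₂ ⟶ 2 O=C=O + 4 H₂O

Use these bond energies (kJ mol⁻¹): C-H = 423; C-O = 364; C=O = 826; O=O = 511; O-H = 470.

ΔH ≈ −1325 kJ

Bonds broken (reactants):
  C-H: 6 × 423 = 2538
  C-O: 2 × 364 = 728
  O-H: 2 × 470 = 940
  O=O: 3 × 511 = 1533
  Σ(broken) = 5739 kJ
Bonds formed (products):
  C=O: 4 × 826 = 3304
  O-H: 8 × 470 = 3760
  Σ(formed) = 7064 kJ
ΔH = Σ(broken) − Σ(formed) = 5739 − 7064 = −1325 kJ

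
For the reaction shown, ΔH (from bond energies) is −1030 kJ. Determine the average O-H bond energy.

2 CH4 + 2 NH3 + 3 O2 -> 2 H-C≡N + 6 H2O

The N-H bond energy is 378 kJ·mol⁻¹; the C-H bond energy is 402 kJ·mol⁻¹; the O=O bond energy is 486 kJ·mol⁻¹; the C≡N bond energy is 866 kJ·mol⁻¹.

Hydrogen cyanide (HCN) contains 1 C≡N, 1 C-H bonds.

Let D be the O-H bond energy.
Σ(broken) = 8×402 + 6×378 + 3×486 = 6942
Σ(formed) = 2×866 + 2×402 + 12×D = 2536 + 12D
ΔH = Σ(broken) − Σ(formed) = (6942) − (2536 + 12D) = +4406 − 12D
Setting this equal to −1030 kJ gives 12D = 5436, so D = 453 kJ/mol.

D(O-H) ≈ 453 kJ/mol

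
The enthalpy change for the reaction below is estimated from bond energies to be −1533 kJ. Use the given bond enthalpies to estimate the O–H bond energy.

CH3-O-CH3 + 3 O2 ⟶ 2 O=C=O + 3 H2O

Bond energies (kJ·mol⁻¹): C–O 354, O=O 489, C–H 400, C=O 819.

D(O–H) ≈ 472 kJ/mol

Let D be the O–H bond energy.
Σ(broken) = 6×400 + 2×354 + 3×489 = 4575
Σ(formed) = 4×819 + 6×D = 3276 + 6D
ΔH = Σ(broken) − Σ(formed) = (4575) − (3276 + 6D) = +1299 − 6D
Setting this equal to −1533 kJ gives 6D = 2832, so D = 472 kJ/mol.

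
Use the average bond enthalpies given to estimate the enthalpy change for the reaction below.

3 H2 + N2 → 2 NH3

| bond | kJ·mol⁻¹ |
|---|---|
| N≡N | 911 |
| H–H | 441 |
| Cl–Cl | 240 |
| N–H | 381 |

Bonds broken (reactants):
  H–H: 3 × 441 = 1323
  N≡N: 1 × 911 = 911
  Σ(broken) = 2234 kJ
Bonds formed (products):
  N–H: 6 × 381 = 2286
  Σ(formed) = 2286 kJ
ΔH = Σ(broken) − Σ(formed) = 2234 − 2286 = −52 kJ

ΔH ≈ −52 kJ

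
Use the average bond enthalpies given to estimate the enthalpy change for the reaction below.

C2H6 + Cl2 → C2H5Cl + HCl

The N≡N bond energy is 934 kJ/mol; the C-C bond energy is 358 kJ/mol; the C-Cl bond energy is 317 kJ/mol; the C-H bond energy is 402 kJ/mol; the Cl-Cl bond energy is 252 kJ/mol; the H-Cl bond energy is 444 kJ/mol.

Bonds broken (reactants):
  C-C: 1 × 358 = 358
  C-H: 6 × 402 = 2412
  Cl-Cl: 1 × 252 = 252
  Σ(broken) = 3022 kJ
Bonds formed (products):
  C-C: 1 × 358 = 358
  C-Cl: 1 × 317 = 317
  C-H: 5 × 402 = 2010
  H-Cl: 1 × 444 = 444
  Σ(formed) = 3129 kJ
ΔH = Σ(broken) − Σ(formed) = 3022 − 3129 = −107 kJ

ΔH ≈ −107 kJ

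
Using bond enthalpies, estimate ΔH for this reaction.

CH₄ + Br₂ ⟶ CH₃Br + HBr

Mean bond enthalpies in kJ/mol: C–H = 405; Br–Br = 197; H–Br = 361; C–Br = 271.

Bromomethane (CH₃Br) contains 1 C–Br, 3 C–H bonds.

ΔH ≈ −30 kJ

Bonds broken (reactants):
  Br–Br: 1 × 197 = 197
  C–H: 4 × 405 = 1620
  Σ(broken) = 1817 kJ
Bonds formed (products):
  C–Br: 1 × 271 = 271
  C–H: 3 × 405 = 1215
  H–Br: 1 × 361 = 361
  Σ(formed) = 1847 kJ
ΔH = Σ(broken) − Σ(formed) = 1817 − 1847 = −30 kJ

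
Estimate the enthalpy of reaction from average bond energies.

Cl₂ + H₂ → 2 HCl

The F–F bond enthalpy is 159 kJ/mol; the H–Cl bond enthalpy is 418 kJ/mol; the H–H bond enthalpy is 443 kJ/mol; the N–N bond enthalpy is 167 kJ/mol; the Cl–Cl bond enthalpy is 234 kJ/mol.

ΔH ≈ −159 kJ

Bonds broken (reactants):
  Cl–Cl: 1 × 234 = 234
  H–H: 1 × 443 = 443
  Σ(broken) = 677 kJ
Bonds formed (products):
  H–Cl: 2 × 418 = 836
  Σ(formed) = 836 kJ
ΔH = Σ(broken) − Σ(formed) = 677 − 836 = −159 kJ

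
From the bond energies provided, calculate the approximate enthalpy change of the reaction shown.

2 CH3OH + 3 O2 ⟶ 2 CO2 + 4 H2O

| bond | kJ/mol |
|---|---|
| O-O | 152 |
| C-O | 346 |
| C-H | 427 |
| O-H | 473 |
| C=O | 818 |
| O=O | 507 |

ΔH ≈ −1335 kJ

Bonds broken (reactants):
  C-H: 6 × 427 = 2562
  C-O: 2 × 346 = 692
  O-H: 2 × 473 = 946
  O=O: 3 × 507 = 1521
  Σ(broken) = 5721 kJ
Bonds formed (products):
  C=O: 4 × 818 = 3272
  O-H: 8 × 473 = 3784
  Σ(formed) = 7056 kJ
ΔH = Σ(broken) − Σ(formed) = 5721 − 7056 = −1335 kJ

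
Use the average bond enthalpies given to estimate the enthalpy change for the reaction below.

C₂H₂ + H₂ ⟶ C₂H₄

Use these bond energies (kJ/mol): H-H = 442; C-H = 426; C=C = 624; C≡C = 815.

Bonds broken (reactants):
  C≡C: 1 × 815 = 815
  C-H: 2 × 426 = 852
  H-H: 1 × 442 = 442
  Σ(broken) = 2109 kJ
Bonds formed (products):
  C-H: 4 × 426 = 1704
  C=C: 1 × 624 = 624
  Σ(formed) = 2328 kJ
ΔH = Σ(broken) − Σ(formed) = 2109 − 2328 = −219 kJ

ΔH ≈ −219 kJ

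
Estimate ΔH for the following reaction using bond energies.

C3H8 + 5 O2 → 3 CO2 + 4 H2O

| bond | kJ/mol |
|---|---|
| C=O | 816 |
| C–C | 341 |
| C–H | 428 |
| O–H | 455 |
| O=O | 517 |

ΔH ≈ −1845 kJ

Bonds broken (reactants):
  C–C: 2 × 341 = 682
  C–H: 8 × 428 = 3424
  O=O: 5 × 517 = 2585
  Σ(broken) = 6691 kJ
Bonds formed (products):
  C=O: 6 × 816 = 4896
  O–H: 8 × 455 = 3640
  Σ(formed) = 8536 kJ
ΔH = Σ(broken) − Σ(formed) = 6691 − 8536 = −1845 kJ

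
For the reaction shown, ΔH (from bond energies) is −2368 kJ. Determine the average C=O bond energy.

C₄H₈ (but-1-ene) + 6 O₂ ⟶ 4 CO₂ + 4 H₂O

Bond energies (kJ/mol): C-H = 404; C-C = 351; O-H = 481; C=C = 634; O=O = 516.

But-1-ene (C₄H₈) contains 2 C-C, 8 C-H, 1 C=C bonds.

D(C=O) ≈ 773 kJ/mol

Let D be the C=O bond energy.
Σ(broken) = 2×351 + 8×404 + 1×634 + 6×516 = 7664
Σ(formed) = 8×D + 8×481 = 3848 + 8D
ΔH = Σ(broken) − Σ(formed) = (7664) − (3848 + 8D) = +3816 − 8D
Setting this equal to −2368 kJ gives 8D = 6184, so D = 773 kJ/mol.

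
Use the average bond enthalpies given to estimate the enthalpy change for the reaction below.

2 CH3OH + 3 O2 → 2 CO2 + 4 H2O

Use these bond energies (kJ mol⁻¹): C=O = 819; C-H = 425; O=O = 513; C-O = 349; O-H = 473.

Bonds broken (reactants):
  C-H: 6 × 425 = 2550
  C-O: 2 × 349 = 698
  O-H: 2 × 473 = 946
  O=O: 3 × 513 = 1539
  Σ(broken) = 5733 kJ
Bonds formed (products):
  C=O: 4 × 819 = 3276
  O-H: 8 × 473 = 3784
  Σ(formed) = 7060 kJ
ΔH = Σ(broken) − Σ(formed) = 5733 − 7060 = −1327 kJ

ΔH ≈ −1327 kJ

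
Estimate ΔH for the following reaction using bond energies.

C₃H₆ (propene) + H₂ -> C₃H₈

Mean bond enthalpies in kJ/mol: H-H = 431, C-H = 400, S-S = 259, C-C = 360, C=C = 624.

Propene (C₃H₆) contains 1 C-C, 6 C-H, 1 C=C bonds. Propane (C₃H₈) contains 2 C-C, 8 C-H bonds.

ΔH ≈ −105 kJ

Bonds broken (reactants):
  C-C: 1 × 360 = 360
  C-H: 6 × 400 = 2400
  C=C: 1 × 624 = 624
  H-H: 1 × 431 = 431
  Σ(broken) = 3815 kJ
Bonds formed (products):
  C-C: 2 × 360 = 720
  C-H: 8 × 400 = 3200
  Σ(formed) = 3920 kJ
ΔH = Σ(broken) − Σ(formed) = 3815 − 3920 = −105 kJ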